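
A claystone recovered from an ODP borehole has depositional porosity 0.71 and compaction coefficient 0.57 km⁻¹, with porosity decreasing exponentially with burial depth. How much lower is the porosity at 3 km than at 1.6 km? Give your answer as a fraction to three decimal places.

φ(1.6) = 0.71·e^(−0.57×1.6) = 0.2852
φ(3) = 0.71·e^(−0.57×3) = 0.1284
Δφ = 0.2852 − 0.1284 = 0.1568

0.157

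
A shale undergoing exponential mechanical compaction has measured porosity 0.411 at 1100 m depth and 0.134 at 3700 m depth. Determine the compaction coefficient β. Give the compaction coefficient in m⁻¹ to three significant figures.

Working in km (1 km = 1000 m; β in km⁻¹ = β in m⁻¹ × 1000):
Athy: phi(d) = phi₀ e^(−βd) ⇒ phi₁/phi₂ = e^{β(d₂−d₁)} ⇒ β = ln(phi₁/phi₂)/(d₂−d₁)
β = ln(0.411/0.134) / (3.7 − 1.1) = ln(3.067) / 2.6 = 1.1208 / 2.6 = 0.4311 km⁻¹

0.000431 m⁻¹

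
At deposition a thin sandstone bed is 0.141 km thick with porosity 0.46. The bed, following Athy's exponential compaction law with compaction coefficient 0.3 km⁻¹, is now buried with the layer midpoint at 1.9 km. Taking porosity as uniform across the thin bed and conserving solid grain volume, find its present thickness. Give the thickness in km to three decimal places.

0.103 km

Porosity at 1.9 km: φ = 0.46·exp(−0.3×1.9) = 0.2601
Solid-volume conservation: h(1−φ) = h₀(1−φ₀) ⇒ h = h₀·(1−φ₀)/(1−φ)
h = 0.141 × (1 − 0.46)/(1 − 0.2601) = 0.141 × 0.7299 = 0.1029 km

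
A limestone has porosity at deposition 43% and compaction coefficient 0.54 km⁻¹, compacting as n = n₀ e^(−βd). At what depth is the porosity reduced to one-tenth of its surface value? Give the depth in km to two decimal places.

4.26 km

n/n₀ = 1/10 ⇒ exp(−β·d) = 1/10 ⇒ d = ln(10) / β
d = 2.3026 / 0.54 = 4.264 km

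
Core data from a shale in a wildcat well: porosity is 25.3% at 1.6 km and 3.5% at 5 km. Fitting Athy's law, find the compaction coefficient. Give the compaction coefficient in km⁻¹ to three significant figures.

Athy: n(Z) = n₀ e^(−kZ) ⇒ n₁/n₂ = e^{k(Z₂−Z₁)} ⇒ k = ln(n₁/n₂)/(Z₂−Z₁)
k = ln(0.253/0.035) / (5 − 1.6) = ln(7.229) / 3.4 = 1.9780 / 3.4 = 0.5818 km⁻¹

0.582 km⁻¹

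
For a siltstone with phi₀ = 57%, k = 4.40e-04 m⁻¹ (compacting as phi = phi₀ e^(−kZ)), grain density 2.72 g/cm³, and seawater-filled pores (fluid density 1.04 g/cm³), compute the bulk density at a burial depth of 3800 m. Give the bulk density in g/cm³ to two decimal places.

Working in km (1 km = 1000 m; k in km⁻¹ = k in m⁻¹ × 1000):
Porosity at depth: phi = 0.57·exp(−0.44×3.8) = 0.57×0.1879 = 0.1071
Bulk density: ρ_b = (1−phi)ρ_g + phi·ρ_f = 0.8929×2.72 + 0.1071×1.04
       = 2.429 + 0.111 = 2.540 g/cm³

2.54 g/cm³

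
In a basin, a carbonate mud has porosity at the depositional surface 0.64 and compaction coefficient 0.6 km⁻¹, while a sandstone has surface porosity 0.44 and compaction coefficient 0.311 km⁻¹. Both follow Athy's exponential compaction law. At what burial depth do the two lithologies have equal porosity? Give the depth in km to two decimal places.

Set n₀ₐ e^(−cₐd) = n₀ᵦ e^(−cᵦd) ⇒ ln(n₀ₐ/n₀ᵦ) = (cₐ − cᵦ)·d
d = ln(0.64/0.44) / (0.6 − 0.311) = 0.3747 / 0.289 = 1.297 km

1.30 km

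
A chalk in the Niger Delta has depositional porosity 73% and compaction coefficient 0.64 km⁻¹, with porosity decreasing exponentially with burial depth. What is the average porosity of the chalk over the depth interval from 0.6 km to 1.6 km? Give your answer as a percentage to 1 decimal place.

⟨n⟩ = (1/(z₂−z₁)) ∫ n₀ e^(−βz) dz = n₀·(e^(−β·z₁) − e^(−β·z₂)) / (β·(z₂−z₁))
e^(−0.64×0.6) = 0.6811; e^(−0.64×1.6) = 0.3592
⟨n⟩ = 0.73 × (0.6811 − 0.3592) / (0.64 × 1) = 0.73 × 0.5031 = 0.3673

36.7%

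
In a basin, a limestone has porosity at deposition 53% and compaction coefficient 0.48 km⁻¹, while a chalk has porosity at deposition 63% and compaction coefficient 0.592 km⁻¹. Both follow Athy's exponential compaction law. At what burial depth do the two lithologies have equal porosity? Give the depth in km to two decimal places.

1.54 km

Set phi₀ₐ e^(−cₐZ) = phi₀ᵦ e^(−cᵦZ) ⇒ ln(phi₀ₐ/phi₀ᵦ) = (cₐ − cᵦ)·Z
Z = ln(0.53/0.63) / (0.48 − 0.592) = -0.1728 / -0.112 = 1.543 km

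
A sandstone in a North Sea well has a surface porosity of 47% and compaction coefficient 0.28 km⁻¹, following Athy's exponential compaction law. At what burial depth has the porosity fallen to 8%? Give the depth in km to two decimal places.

6.32 km

Invert Athy's law: d = ln(n₀/n) / β
d = ln(0.47/0.08) / 0.28 = ln(5.875) / 0.28 = 1.7707 / 0.28 = 6.324 km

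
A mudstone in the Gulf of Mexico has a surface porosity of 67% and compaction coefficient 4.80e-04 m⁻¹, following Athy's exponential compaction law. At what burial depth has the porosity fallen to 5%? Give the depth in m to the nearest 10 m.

5410 m

Working in km (1 km = 1000 m; β in km⁻¹ = β in m⁻¹ × 1000):
Invert Athy's law: d = ln(n₀/n) / β
d = ln(0.67/0.05) / 0.48 = ln(13.4) / 0.48 = 2.5953 / 0.48 = 5.407 km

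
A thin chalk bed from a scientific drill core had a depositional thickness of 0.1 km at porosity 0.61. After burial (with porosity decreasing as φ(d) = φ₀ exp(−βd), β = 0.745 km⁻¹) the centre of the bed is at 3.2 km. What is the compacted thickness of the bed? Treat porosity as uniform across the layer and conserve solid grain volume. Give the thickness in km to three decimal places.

Porosity at 3.2 km: φ = 0.61·exp(−0.745×3.2) = 0.0562
Solid-volume conservation: h(1−φ) = h₀(1−φ₀) ⇒ h = h₀·(1−φ₀)/(1−φ)
h = 0.1 × (1 − 0.61)/(1 − 0.0562) = 0.1 × 0.4132 = 0.0413 km

0.041 km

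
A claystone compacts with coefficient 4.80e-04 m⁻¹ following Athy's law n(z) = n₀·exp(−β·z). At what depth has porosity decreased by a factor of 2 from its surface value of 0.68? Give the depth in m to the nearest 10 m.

1440 m

Working in km (1 km = 1000 m; β in km⁻¹ = β in m⁻¹ × 1000):
n/n₀ = 1/2 ⇒ exp(−β·z) = 1/2 ⇒ z = ln(2) / β
z = 0.6931 / 0.48 = 1.444 km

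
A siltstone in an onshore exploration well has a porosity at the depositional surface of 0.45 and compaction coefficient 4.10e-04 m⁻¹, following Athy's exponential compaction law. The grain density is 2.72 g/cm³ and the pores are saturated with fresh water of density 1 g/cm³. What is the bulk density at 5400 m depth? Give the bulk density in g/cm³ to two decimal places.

2.64 g/cm³

Working in km (1 km = 1000 m; k in km⁻¹ = k in m⁻¹ × 1000):
Porosity at depth: φ = 0.45·exp(−0.41×5.4) = 0.45×0.1093 = 0.0492
Bulk density: ρ_b = (1−φ)ρ_g + φ·ρ_f = 0.9508×2.72 + 0.0492×1
       = 2.586 + 0.049 = 2.635 g/cm³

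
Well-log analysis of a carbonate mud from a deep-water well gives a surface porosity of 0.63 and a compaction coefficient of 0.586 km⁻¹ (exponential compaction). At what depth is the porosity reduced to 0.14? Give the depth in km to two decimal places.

2.57 km

Invert Athy's law: d = ln(phi₀/phi) / k
d = ln(0.63/0.14) / 0.586 = ln(4.5) / 0.586 = 1.5041 / 0.586 = 2.567 km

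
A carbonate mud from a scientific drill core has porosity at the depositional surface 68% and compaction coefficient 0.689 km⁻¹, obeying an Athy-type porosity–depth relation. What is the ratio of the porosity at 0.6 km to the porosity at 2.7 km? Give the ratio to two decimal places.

phi(z₁)/phi(z₂) = e^(−β·z₁)/e^(−β·z₂) = e^{β(z₂−z₁)}
= exp(0.689 × 2.1) = exp(1.447) = 4.2499

4.25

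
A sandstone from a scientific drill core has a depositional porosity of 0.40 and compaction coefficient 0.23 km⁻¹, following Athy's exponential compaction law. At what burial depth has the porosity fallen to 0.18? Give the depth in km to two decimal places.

Invert Athy's law: z = ln(n₀/n) / β
z = ln(0.4/0.18) / 0.23 = ln(2.222) / 0.23 = 0.7985 / 0.23 = 3.472 km

3.47 km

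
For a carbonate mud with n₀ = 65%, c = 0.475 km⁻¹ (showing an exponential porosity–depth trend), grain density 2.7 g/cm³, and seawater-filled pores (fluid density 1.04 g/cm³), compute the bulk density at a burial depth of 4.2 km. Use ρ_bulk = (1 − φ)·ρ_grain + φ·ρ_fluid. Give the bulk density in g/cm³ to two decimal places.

2.55 g/cm³

Porosity at depth: n = 0.65·exp(−0.475×4.2) = 0.65×0.1360 = 0.0884
Bulk density: ρ_b = (1−n)ρ_g + n·ρ_f = 0.9116×2.7 + 0.0884×1.04
       = 2.461 + 0.092 = 2.553 g/cm³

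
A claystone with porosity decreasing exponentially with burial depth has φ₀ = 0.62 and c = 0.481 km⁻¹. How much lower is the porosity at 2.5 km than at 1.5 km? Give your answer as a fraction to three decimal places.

φ(1.5) = 0.62·e^(−0.481×1.5) = 0.3013
φ(2.5) = 0.62·e^(−0.481×2.5) = 0.1863
Δφ = 0.3013 − 0.1863 = 0.1151

0.115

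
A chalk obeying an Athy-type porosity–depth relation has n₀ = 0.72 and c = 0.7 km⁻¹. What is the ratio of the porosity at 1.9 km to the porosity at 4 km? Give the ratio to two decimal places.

n(d₁)/n(d₂) = e^(−c·d₁)/e^(−c·d₂) = e^{c(d₂−d₁)}
= exp(0.7 × 2.1) = exp(1.47) = 4.3492

4.35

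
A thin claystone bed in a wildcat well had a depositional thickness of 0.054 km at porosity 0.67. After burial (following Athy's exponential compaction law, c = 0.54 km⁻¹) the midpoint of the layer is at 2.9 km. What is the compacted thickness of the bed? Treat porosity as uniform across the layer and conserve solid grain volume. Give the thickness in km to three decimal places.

Porosity at 2.9 km: φ = 0.67·exp(−0.54×2.9) = 0.1399
Solid-volume conservation: h(1−φ) = h₀(1−φ₀) ⇒ h = h₀·(1−φ₀)/(1−φ)
h = 0.054 × (1 − 0.67)/(1 − 0.1399) = 0.054 × 0.3837 = 0.0207 km

0.021 km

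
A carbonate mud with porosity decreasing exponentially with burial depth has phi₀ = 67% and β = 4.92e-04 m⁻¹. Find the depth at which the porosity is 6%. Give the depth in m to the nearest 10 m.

Working in km (1 km = 1000 m; β in km⁻¹ = β in m⁻¹ × 1000):
Invert Athy's law: z = ln(phi₀/phi) / β
z = ln(0.67/0.06) / 0.492 = ln(11.17) / 0.492 = 2.4129 / 0.492 = 4.904 km

4900 m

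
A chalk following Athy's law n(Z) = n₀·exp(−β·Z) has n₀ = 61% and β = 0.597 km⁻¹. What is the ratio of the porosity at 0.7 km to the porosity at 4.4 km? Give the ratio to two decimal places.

9.11

n(Z₁)/n(Z₂) = e^(−β·Z₁)/e^(−β·Z₂) = e^{β(Z₂−Z₁)}
= exp(0.597 × 3.7) = exp(2.209) = 9.1057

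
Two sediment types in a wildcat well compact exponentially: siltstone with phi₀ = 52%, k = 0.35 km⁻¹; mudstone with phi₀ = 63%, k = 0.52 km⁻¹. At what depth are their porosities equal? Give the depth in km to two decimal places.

1.13 km

Set phi₀ₐ e^(−kₐz) = phi₀ᵦ e^(−kᵦz) ⇒ ln(phi₀ₐ/phi₀ᵦ) = (kₐ − kᵦ)·z
z = ln(0.52/0.63) / (0.35 − 0.52) = -0.1919 / -0.17 = 1.129 km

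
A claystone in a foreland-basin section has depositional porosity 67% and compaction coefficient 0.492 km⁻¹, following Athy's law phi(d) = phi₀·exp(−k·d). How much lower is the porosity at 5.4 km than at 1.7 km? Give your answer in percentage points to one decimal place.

24.3 percentage points

phi(1.7) = 0.67·e^(−0.492×1.7) = 0.2903
phi(5.4) = 0.67·e^(−0.492×5.4) = 0.0470
Δphi = 0.2903 − 0.0470 = 0.2433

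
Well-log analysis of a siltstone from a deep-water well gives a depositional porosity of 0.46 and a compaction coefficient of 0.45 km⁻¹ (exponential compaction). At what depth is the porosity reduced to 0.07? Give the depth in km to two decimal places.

Invert Athy's law: Z = ln(φ₀/φ) / k
Z = ln(0.46/0.07) / 0.45 = ln(6.571) / 0.45 = 1.8827 / 0.45 = 4.184 km

4.18 km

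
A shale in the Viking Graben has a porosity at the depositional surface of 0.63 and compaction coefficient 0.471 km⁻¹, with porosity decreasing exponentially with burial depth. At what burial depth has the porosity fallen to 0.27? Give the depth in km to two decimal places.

1.80 km

Invert Athy's law: Z = ln(phi₀/phi) / k
Z = ln(0.63/0.27) / 0.471 = ln(2.333) / 0.471 = 0.8473 / 0.471 = 1.799 km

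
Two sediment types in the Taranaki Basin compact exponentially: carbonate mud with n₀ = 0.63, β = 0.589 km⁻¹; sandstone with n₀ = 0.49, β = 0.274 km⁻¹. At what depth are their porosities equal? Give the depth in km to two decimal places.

Set n₀ₐ e^(−βₐZ) = n₀ᵦ e^(−βᵦZ) ⇒ ln(n₀ₐ/n₀ᵦ) = (βₐ − βᵦ)·Z
Z = ln(0.63/0.49) / (0.589 − 0.274) = 0.2513 / 0.315 = 0.798 km

0.80 km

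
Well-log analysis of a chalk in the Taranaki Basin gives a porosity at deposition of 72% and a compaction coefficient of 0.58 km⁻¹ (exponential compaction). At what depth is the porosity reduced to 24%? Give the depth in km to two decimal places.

Invert Athy's law: d = ln(φ₀/φ) / k
d = ln(0.72/0.24) / 0.58 = ln(3) / 0.58 = 1.0986 / 0.58 = 1.894 km

1.89 km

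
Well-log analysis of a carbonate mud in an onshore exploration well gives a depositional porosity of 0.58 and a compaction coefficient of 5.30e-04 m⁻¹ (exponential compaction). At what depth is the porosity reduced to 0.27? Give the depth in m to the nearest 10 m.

Working in km (1 km = 1000 m; k in km⁻¹ = k in m⁻¹ × 1000):
Invert Athy's law: d = ln(φ₀/φ) / k
d = ln(0.58/0.27) / 0.53 = ln(2.148) / 0.53 = 0.7646 / 0.53 = 1.443 km

1440 m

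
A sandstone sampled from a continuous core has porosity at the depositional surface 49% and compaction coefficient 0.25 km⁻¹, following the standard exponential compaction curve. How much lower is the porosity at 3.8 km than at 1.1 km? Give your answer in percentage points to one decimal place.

18.3 percentage points

n(1.1) = 0.49·e^(−0.25×1.1) = 0.3722
n(3.8) = 0.49·e^(−0.25×3.8) = 0.1895
Δn = 0.3722 − 0.1895 = 0.1827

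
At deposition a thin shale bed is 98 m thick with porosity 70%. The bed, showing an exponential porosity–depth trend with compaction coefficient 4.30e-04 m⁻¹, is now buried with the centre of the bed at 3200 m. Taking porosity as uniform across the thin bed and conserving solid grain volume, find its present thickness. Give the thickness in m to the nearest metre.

Working in km (1 km = 1000 m; k in km⁻¹ = k in m⁻¹ × 1000):
Porosity at 3.2 km: phi = 0.7·exp(−0.43×3.2) = 0.1768
Solid-volume conservation: h(1−phi) = h₀(1−phi₀) ⇒ h = h₀·(1−phi₀)/(1−phi)
h = 0.098 × (1 − 0.7)/(1 − 0.1768) = 0.098 × 0.3644 = 0.0357 km

36 m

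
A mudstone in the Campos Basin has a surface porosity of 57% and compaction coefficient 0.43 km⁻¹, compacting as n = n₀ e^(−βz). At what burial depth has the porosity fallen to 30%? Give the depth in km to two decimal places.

1.49 km

Invert Athy's law: z = ln(n₀/n) / β
z = ln(0.57/0.3) / 0.43 = ln(1.9) / 0.43 = 0.6419 / 0.43 = 1.493 km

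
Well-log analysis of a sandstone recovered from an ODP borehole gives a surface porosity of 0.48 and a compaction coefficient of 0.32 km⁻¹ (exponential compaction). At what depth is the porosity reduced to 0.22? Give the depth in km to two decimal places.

2.44 km

Invert Athy's law: z = ln(phi₀/phi) / k
z = ln(0.48/0.22) / 0.32 = ln(2.182) / 0.32 = 0.7802 / 0.32 = 2.438 km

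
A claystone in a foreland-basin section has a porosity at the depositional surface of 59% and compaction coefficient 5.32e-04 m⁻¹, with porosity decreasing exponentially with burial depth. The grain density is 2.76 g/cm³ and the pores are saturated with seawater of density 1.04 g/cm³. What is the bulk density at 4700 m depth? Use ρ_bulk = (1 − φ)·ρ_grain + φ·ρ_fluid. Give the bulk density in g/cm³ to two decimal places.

2.68 g/cm³

Working in km (1 km = 1000 m; c in km⁻¹ = c in m⁻¹ × 1000):
Porosity at depth: φ = 0.59·exp(−0.532×4.7) = 0.59×0.0821 = 0.0484
Bulk density: ρ_b = (1−φ)ρ_g + φ·ρ_f = 0.9516×2.76 + 0.0484×1.04
       = 2.626 + 0.050 = 2.677 g/cm³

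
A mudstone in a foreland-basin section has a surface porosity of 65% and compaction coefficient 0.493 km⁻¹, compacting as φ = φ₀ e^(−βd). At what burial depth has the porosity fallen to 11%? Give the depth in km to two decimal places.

Invert Athy's law: d = ln(φ₀/φ) / β
d = ln(0.65/0.11) / 0.493 = ln(5.909) / 0.493 = 1.7765 / 0.493 = 3.603 km

3.60 km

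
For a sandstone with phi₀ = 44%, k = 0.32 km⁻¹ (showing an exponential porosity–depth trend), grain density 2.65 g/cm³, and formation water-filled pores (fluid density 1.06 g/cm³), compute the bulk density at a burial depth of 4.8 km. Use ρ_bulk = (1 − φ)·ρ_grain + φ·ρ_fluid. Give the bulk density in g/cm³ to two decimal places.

2.50 g/cm³

Porosity at depth: phi = 0.44·exp(−0.32×4.8) = 0.44×0.2152 = 0.0947
Bulk density: ρ_b = (1−phi)ρ_g + phi·ρ_f = 0.9053×2.65 + 0.0947×1.06
       = 2.399 + 0.100 = 2.499 g/cm³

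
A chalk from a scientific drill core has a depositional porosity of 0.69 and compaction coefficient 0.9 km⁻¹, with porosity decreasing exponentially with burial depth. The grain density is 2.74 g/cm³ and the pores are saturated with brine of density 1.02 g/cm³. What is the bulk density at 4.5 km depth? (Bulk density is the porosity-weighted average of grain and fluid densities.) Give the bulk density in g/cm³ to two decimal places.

Porosity at depth: φ = 0.69·exp(−0.9×4.5) = 0.69×0.0174 = 0.0120
Bulk density: ρ_b = (1−φ)ρ_g + φ·ρ_f = 0.9880×2.74 + 0.0120×1.02
       = 2.707 + 0.012 = 2.719 g/cm³

2.72 g/cm³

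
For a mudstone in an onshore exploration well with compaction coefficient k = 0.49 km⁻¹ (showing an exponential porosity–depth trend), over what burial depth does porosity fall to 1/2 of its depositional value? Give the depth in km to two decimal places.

φ/φ₀ = 1/2 ⇒ exp(−k·Z) = 1/2 ⇒ Z = ln(2) / k
Z = 0.6931 / 0.49 = 1.415 km

1.41 km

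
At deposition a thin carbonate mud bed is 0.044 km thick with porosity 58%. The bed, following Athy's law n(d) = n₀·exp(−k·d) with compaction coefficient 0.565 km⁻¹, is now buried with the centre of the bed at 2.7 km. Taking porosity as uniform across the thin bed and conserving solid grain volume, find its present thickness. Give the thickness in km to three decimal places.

0.021 km

Porosity at 2.7 km: n = 0.58·exp(−0.565×2.7) = 0.1262
Solid-volume conservation: h(1−n) = h₀(1−n₀) ⇒ h = h₀·(1−n₀)/(1−n)
h = 0.044 × (1 − 0.58)/(1 − 0.1262) = 0.044 × 0.4806 = 0.0211 km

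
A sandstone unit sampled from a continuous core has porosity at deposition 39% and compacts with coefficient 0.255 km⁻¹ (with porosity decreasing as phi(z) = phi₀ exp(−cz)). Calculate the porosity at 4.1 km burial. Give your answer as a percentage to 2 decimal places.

phi = phi₀·exp(−c·z) = 0.39 × exp(−0.255 × 4.1) = 0.39 × exp(−1.045)
  = 0.39 × 0.3515 = 0.1371

13.71%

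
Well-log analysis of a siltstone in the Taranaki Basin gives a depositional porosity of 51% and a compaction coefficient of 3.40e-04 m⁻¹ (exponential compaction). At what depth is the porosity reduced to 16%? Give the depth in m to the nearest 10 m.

3410 m

Working in km (1 km = 1000 m; c in km⁻¹ = c in m⁻¹ × 1000):
Invert Athy's law: z = ln(φ₀/φ) / c
z = ln(0.51/0.16) / 0.34 = ln(3.188) / 0.34 = 1.1592 / 0.34 = 3.410 km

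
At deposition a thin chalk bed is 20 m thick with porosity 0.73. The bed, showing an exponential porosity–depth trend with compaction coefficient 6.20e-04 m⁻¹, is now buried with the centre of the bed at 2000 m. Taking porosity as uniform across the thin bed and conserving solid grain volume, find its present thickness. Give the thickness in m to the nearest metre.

7 m

Working in km (1 km = 1000 m; β in km⁻¹ = β in m⁻¹ × 1000):
Porosity at 2 km: phi = 0.73·exp(−0.62×2) = 0.2113
Solid-volume conservation: h(1−phi) = h₀(1−phi₀) ⇒ h = h₀·(1−phi₀)/(1−phi)
h = 0.02 × (1 − 0.73)/(1 − 0.2113) = 0.02 × 0.3423 = 0.0068 km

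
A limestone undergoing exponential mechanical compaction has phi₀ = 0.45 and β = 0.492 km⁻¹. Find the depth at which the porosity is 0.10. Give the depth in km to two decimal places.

3.06 km

Invert Athy's law: z = ln(phi₀/phi) / β
z = ln(0.45/0.1) / 0.492 = ln(4.5) / 0.492 = 1.5041 / 0.492 = 3.057 km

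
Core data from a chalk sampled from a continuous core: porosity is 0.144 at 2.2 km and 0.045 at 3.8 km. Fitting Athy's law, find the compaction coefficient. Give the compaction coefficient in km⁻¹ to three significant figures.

0.727 km⁻¹

Athy: φ(Z) = φ₀ e^(−cZ) ⇒ φ₁/φ₂ = e^{c(Z₂−Z₁)} ⇒ c = ln(φ₁/φ₂)/(Z₂−Z₁)
c = ln(0.144/0.045) / (3.8 − 2.2) = ln(3.2) / 1.6 = 1.1632 / 1.6 = 0.727 km⁻¹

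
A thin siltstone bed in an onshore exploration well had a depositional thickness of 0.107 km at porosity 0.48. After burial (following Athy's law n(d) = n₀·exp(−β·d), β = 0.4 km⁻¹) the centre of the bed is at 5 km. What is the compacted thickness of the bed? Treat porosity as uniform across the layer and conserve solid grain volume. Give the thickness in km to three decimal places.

Porosity at 5 km: n = 0.48·exp(−0.4×5) = 0.0650
Solid-volume conservation: h(1−n) = h₀(1−n₀) ⇒ h = h₀·(1−n₀)/(1−n)
h = 0.107 × (1 − 0.48)/(1 − 0.0650) = 0.107 × 0.5561 = 0.0595 km

0.060 km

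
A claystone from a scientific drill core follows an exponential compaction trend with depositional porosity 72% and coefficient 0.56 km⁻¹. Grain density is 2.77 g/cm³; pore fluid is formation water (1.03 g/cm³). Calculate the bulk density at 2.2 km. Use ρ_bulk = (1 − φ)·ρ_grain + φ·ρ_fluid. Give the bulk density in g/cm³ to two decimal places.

Porosity at depth: φ = 0.72·exp(−0.56×2.2) = 0.72×0.2917 = 0.2100
Bulk density: ρ_b = (1−φ)ρ_g + φ·ρ_f = 0.7900×2.77 + 0.2100×1.03
       = 2.188 + 0.216 = 2.405 g/cm³

2.40 g/cm³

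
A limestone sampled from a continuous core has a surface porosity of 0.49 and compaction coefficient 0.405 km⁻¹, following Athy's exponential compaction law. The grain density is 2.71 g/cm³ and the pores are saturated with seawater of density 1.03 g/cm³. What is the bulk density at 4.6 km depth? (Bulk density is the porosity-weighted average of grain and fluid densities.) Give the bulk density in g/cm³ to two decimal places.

Porosity at depth: phi = 0.49·exp(−0.405×4.6) = 0.49×0.1552 = 0.0761
Bulk density: ρ_b = (1−phi)ρ_g + phi·ρ_f = 0.9239×2.71 + 0.0761×1.03
       = 2.504 + 0.078 = 2.582 g/cm³

2.58 g/cm³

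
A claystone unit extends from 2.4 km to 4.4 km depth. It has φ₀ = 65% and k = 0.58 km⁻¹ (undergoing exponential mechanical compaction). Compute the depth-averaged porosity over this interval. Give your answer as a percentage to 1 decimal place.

9.6%

⟨φ⟩ = (1/(d₂−d₁)) ∫ φ₀ e^(−kd) dd = φ₀·(e^(−k·d₁) − e^(−k·d₂)) / (k·(d₂−d₁))
e^(−0.58×2.4) = 0.2486; e^(−0.58×4.4) = 0.0779
⟨φ⟩ = 0.65 × (0.2486 − 0.0779) / (0.58 × 2) = 0.65 × 0.1471 = 0.0956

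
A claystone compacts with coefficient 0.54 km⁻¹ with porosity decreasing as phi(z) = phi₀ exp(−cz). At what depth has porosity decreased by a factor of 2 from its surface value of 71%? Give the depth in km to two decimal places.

1.28 km

phi/phi₀ = 1/2 ⇒ exp(−c·z) = 1/2 ⇒ z = ln(2) / c
z = 0.6931 / 0.54 = 1.284 km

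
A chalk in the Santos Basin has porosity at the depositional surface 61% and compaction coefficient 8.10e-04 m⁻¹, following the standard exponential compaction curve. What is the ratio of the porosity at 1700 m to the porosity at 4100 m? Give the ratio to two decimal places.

Working in km (1 km = 1000 m; k in km⁻¹ = k in m⁻¹ × 1000):
phi(Z₁)/phi(Z₂) = e^(−k·Z₁)/e^(−k·Z₂) = e^{k(Z₂−Z₁)}
= exp(0.81 × 2.4) = exp(1.944) = 6.9866

6.99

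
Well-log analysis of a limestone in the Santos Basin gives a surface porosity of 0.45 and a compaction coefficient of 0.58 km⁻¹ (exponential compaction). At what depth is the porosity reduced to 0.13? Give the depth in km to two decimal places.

2.14 km

Invert Athy's law: Z = ln(n₀/n) / c
Z = ln(0.45/0.13) / 0.58 = ln(3.462) / 0.58 = 1.2417 / 0.58 = 2.141 km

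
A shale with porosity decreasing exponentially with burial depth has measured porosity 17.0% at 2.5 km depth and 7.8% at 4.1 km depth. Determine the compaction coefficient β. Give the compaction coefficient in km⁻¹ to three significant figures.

Athy: φ(z) = φ₀ e^(−βz) ⇒ φ₁/φ₂ = e^{β(z₂−z₁)} ⇒ β = ln(φ₁/φ₂)/(z₂−z₁)
β = ln(0.17/0.078) / (4.1 − 2.5) = ln(2.179) / 1.6 = 0.7791 / 1.6 = 0.4869 km⁻¹

0.487 km⁻¹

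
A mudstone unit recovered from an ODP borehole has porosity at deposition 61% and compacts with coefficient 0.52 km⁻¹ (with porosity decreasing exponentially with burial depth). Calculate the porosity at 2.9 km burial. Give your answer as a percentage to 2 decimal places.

phi = phi₀·exp(−c·d) = 0.61 × exp(−0.52 × 2.9) = 0.61 × exp(−1.508)
  = 0.61 × 0.2214 = 0.1350

13.50%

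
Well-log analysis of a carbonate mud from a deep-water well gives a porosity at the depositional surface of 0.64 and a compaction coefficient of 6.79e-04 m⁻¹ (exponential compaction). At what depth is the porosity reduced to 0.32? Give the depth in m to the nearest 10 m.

Working in km (1 km = 1000 m; k in km⁻¹ = k in m⁻¹ × 1000):
Invert Athy's law: z = ln(n₀/n) / k
z = ln(0.64/0.32) / 0.679 = ln(2) / 0.679 = 0.6931 / 0.679 = 1.021 km

1020 m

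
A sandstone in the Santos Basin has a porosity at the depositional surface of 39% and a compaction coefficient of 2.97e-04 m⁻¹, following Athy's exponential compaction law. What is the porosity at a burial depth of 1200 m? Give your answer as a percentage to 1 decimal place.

27.3%

Working in km (1 km = 1000 m; β in km⁻¹ = β in m⁻¹ × 1000):
φ = φ₀·exp(−β·z) = 0.39 × exp(−0.297 × 1.2) = 0.39 × exp(−0.3564)
  = 0.39 × 0.7002 = 0.2731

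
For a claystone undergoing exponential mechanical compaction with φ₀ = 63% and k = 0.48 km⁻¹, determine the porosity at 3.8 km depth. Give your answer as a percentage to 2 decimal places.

10.17%

φ = φ₀·exp(−k·Z) = 0.63 × exp(−0.48 × 3.8) = 0.63 × exp(−1.824)
  = 0.63 × 0.1614 = 0.1017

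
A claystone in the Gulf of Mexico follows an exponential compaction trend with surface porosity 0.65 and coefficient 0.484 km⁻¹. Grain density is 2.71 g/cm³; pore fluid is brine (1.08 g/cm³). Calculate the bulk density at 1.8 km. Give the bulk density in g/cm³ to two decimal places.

2.27 g/cm³

Porosity at depth: phi = 0.65·exp(−0.484×1.8) = 0.65×0.4184 = 0.2720
Bulk density: ρ_b = (1−phi)ρ_g + phi·ρ_f = 0.7280×2.71 + 0.2720×1.08
       = 1.973 + 0.294 = 2.267 g/cm³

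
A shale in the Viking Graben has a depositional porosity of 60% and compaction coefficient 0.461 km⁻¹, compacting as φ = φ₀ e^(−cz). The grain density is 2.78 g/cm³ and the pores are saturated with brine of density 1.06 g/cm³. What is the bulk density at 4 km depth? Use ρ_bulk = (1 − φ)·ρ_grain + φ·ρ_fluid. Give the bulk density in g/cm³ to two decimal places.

2.62 g/cm³

Porosity at depth: φ = 0.6·exp(−0.461×4) = 0.6×0.1582 = 0.0949
Bulk density: ρ_b = (1−φ)ρ_g + φ·ρ_f = 0.9051×2.78 + 0.0949×1.06
       = 2.516 + 0.101 = 2.617 g/cm³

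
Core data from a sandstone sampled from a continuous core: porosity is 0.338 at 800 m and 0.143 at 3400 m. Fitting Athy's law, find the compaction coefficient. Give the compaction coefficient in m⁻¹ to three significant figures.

0.000331 m⁻¹

Working in km (1 km = 1000 m; k in km⁻¹ = k in m⁻¹ × 1000):
Athy: φ(d) = φ₀ e^(−kd) ⇒ φ₁/φ₂ = e^{k(d₂−d₁)} ⇒ k = ln(φ₁/φ₂)/(d₂−d₁)
k = ln(0.338/0.143) / (3.4 − 0.8) = ln(2.364) / 2.6 = 0.8602 / 2.6 = 0.3308 km⁻¹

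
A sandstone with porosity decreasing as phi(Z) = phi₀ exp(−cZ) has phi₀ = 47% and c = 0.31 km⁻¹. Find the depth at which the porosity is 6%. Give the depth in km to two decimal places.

6.64 km

Invert Athy's law: Z = ln(phi₀/phi) / c
Z = ln(0.47/0.06) / 0.31 = ln(7.833) / 0.31 = 2.0584 / 0.31 = 6.640 km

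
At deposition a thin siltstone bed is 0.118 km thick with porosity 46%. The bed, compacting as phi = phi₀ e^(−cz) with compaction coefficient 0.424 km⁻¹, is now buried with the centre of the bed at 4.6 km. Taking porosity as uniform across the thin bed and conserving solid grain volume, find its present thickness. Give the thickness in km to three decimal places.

Porosity at 4.6 km: phi = 0.46·exp(−0.424×4.6) = 0.0654
Solid-volume conservation: h(1−phi) = h₀(1−phi₀) ⇒ h = h₀·(1−phi₀)/(1−phi)
h = 0.118 × (1 − 0.46)/(1 − 0.0654) = 0.118 × 0.5778 = 0.0682 km

0.068 km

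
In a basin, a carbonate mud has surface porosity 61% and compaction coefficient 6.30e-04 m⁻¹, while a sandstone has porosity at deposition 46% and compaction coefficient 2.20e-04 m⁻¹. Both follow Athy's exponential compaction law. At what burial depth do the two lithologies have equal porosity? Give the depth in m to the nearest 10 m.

690 m

Working in km (1 km = 1000 m; β in km⁻¹ = β in m⁻¹ × 1000):
Set φ₀ₐ e^(−βₐZ) = φ₀ᵦ e^(−βᵦZ) ⇒ ln(φ₀ₐ/φ₀ᵦ) = (βₐ − βᵦ)·Z
Z = ln(0.61/0.46) / (0.63 − 0.22) = 0.2822 / 0.41 = 0.688 km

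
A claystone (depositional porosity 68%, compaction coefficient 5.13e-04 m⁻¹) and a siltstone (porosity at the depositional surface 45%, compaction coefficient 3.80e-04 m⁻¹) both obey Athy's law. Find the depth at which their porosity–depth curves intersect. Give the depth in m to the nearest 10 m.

3100 m

Working in km (1 km = 1000 m; β in km⁻¹ = β in m⁻¹ × 1000):
Set φ₀ₐ e^(−βₐz) = φ₀ᵦ e^(−βᵦz) ⇒ ln(φ₀ₐ/φ₀ᵦ) = (βₐ − βᵦ)·z
z = ln(0.68/0.45) / (0.513 − 0.38) = 0.4128 / 0.133 = 3.104 km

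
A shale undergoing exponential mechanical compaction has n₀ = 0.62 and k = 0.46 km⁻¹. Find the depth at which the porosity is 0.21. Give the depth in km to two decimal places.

2.35 km

Invert Athy's law: Z = ln(n₀/n) / k
Z = ln(0.62/0.21) / 0.46 = ln(2.952) / 0.46 = 1.0826 / 0.46 = 2.354 km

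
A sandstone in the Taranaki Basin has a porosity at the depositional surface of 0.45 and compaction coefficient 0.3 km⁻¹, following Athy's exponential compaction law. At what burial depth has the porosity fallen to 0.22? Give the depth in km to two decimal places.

Invert Athy's law: z = ln(n₀/n) / c
z = ln(0.45/0.22) / 0.3 = ln(2.045) / 0.3 = 0.7156 / 0.3 = 2.385 km

2.39 km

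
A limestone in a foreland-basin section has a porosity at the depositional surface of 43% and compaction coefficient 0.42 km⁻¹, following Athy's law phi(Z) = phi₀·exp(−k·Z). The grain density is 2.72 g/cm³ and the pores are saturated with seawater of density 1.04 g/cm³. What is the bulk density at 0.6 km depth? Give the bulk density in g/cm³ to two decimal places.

Porosity at depth: phi = 0.43·exp(−0.42×0.6) = 0.43×0.7772 = 0.3342
Bulk density: ρ_b = (1−phi)ρ_g + phi·ρ_f = 0.6658×2.72 + 0.3342×1.04
       = 1.811 + 0.348 = 2.159 g/cm³

2.16 g/cm³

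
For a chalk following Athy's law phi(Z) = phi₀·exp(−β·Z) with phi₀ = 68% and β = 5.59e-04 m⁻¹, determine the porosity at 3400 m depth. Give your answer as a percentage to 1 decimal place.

10.2%

Working in km (1 km = 1000 m; β in km⁻¹ = β in m⁻¹ × 1000):
phi = phi₀·exp(−β·Z) = 0.68 × exp(−0.559 × 3.4) = 0.68 × exp(−1.901)
  = 0.68 × 0.1495 = 0.1016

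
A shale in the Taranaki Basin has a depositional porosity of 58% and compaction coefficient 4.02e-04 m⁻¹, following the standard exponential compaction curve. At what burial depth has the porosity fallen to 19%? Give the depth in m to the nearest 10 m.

2780 m

Working in km (1 km = 1000 m; c in km⁻¹ = c in m⁻¹ × 1000):
Invert Athy's law: Z = ln(φ₀/φ) / c
Z = ln(0.58/0.19) / 0.402 = ln(3.053) / 0.402 = 1.1160 / 0.402 = 2.776 km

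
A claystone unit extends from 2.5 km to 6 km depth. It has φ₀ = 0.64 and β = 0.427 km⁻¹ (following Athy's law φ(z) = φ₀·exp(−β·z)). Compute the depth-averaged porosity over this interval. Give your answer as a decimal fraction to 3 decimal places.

⟨φ⟩ = (1/(z₂−z₁)) ∫ φ₀ e^(−βz) dz = φ₀·(e^(−β·z₁) − e^(−β·z₂)) / (β·(z₂−z₁))
e^(−0.427×2.5) = 0.3439; e^(−0.427×6) = 0.0772
⟨φ⟩ = 0.64 × (0.3439 − 0.0772) / (0.427 × 3.5) = 0.64 × 0.1785 = 0.1142

0.114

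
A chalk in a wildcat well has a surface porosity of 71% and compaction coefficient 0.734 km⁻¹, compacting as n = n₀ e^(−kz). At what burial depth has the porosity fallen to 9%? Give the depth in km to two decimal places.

Invert Athy's law: z = ln(n₀/n) / k
z = ln(0.71/0.09) / 0.734 = ln(7.889) / 0.734 = 2.0655 / 0.734 = 2.814 km

2.81 km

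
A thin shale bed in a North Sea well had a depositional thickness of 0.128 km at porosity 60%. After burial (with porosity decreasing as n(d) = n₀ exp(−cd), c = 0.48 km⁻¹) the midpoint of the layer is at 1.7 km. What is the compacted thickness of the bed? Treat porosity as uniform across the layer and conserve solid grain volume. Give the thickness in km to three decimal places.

Porosity at 1.7 km: n = 0.6·exp(−0.48×1.7) = 0.2653
Solid-volume conservation: h(1−n) = h₀(1−n₀) ⇒ h = h₀·(1−n₀)/(1−n)
h = 0.128 × (1 − 0.6)/(1 − 0.2653) = 0.128 × 0.5445 = 0.0697 km

0.070 km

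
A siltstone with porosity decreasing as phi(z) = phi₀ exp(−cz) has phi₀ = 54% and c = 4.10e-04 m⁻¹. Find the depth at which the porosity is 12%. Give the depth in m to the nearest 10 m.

3670 m

Working in km (1 km = 1000 m; c in km⁻¹ = c in m⁻¹ × 1000):
Invert Athy's law: z = ln(phi₀/phi) / c
z = ln(0.54/0.12) / 0.41 = ln(4.5) / 0.41 = 1.5041 / 0.41 = 3.668 km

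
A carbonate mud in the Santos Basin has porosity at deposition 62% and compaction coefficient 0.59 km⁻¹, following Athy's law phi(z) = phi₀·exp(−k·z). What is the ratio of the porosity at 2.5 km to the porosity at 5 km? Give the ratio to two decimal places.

4.37

phi(z₁)/phi(z₂) = e^(−k·z₁)/e^(−k·z₂) = e^{k(z₂−z₁)}
= exp(0.59 × 2.5) = exp(1.475) = 4.3710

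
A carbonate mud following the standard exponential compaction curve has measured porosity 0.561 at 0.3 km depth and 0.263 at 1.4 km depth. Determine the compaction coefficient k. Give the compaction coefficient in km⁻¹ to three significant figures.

Athy: φ(z) = φ₀ e^(−kz) ⇒ φ₁/φ₂ = e^{k(z₂−z₁)} ⇒ k = ln(φ₁/φ₂)/(z₂−z₁)
k = ln(0.561/0.263) / (1.4 − 0.3) = ln(2.133) / 1.1 = 0.7576 / 1.1 = 0.6887 km⁻¹

0.689 km⁻¹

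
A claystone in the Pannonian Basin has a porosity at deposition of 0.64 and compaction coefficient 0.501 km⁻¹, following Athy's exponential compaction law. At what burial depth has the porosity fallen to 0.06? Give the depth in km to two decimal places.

Invert Athy's law: z = ln(n₀/n) / c
z = ln(0.64/0.06) / 0.501 = ln(10.67) / 0.501 = 2.3671 / 0.501 = 4.725 km

4.72 km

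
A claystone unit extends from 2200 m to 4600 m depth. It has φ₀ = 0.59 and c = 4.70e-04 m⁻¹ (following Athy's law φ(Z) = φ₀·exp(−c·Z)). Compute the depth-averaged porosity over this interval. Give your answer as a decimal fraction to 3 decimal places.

Working in km (1 km = 1000 m; c in km⁻¹ = c in m⁻¹ × 1000):
⟨φ⟩ = (1/(Z₂−Z₁)) ∫ φ₀ e^(−cZ) dZ = φ₀·(e^(−c·Z₁) − e^(−c·Z₂)) / (c·(Z₂−Z₁))
e^(−0.47×2.2) = 0.3556; e^(−0.47×4.6) = 0.1151
⟨φ⟩ = 0.59 × (0.3556 − 0.1151) / (0.47 × 2.4) = 0.59 × 0.2132 = 0.1258

0.126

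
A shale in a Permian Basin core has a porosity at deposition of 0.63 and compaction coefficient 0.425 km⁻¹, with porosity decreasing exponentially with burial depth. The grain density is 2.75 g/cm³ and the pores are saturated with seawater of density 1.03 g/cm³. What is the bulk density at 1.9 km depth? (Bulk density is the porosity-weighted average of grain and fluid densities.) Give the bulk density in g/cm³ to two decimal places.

Porosity at depth: φ = 0.63·exp(−0.425×1.9) = 0.63×0.4460 = 0.2810
Bulk density: ρ_b = (1−φ)ρ_g + φ·ρ_f = 0.7190×2.75 + 0.2810×1.03
       = 1.977 + 0.289 = 2.267 g/cm³

2.27 g/cm³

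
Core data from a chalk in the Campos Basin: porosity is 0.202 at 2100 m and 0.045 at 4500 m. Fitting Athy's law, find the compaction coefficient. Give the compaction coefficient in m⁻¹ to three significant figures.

0.000626 m⁻¹

Working in km (1 km = 1000 m; β in km⁻¹ = β in m⁻¹ × 1000):
Athy: phi(z) = phi₀ e^(−βz) ⇒ phi₁/phi₂ = e^{β(z₂−z₁)} ⇒ β = ln(phi₁/phi₂)/(z₂−z₁)
β = ln(0.202/0.045) / (4.5 − 2.1) = ln(4.489) / 2.4 = 1.5016 / 2.4 = 0.6257 km⁻¹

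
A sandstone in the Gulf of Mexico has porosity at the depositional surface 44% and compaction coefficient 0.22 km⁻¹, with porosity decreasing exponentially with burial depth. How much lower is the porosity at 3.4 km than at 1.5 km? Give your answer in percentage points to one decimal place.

10.8 percentage points

phi(1.5) = 0.44·e^(−0.22×1.5) = 0.3163
phi(3.4) = 0.44·e^(−0.22×3.4) = 0.2083
Δphi = 0.3163 − 0.2083 = 0.1081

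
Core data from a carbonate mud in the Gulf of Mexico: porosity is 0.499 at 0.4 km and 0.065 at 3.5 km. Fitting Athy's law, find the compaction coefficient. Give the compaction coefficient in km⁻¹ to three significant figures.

0.657 km⁻¹

Athy: φ(Z) = φ₀ e^(−kZ) ⇒ φ₁/φ₂ = e^{k(Z₂−Z₁)} ⇒ k = ln(φ₁/φ₂)/(Z₂−Z₁)
k = ln(0.499/0.065) / (3.5 − 0.4) = ln(7.677) / 3.1 = 2.0382 / 3.1 = 0.6575 km⁻¹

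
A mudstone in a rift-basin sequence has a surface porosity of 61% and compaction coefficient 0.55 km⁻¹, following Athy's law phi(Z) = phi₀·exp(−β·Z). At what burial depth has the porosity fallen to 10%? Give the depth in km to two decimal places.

Invert Athy's law: Z = ln(phi₀/phi) / β
Z = ln(0.61/0.1) / 0.55 = ln(6.1) / 0.55 = 1.8083 / 0.55 = 3.288 km

3.29 km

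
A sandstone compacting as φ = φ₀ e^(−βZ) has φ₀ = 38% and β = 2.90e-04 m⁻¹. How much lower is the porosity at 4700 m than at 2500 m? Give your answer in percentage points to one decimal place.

Working in km (1 km = 1000 m; β in km⁻¹ = β in m⁻¹ × 1000):
φ(2.5) = 0.38·e^(−0.29×2.5) = 0.1840
φ(4.7) = 0.38·e^(−0.29×4.7) = 0.0972
Δφ = 0.1840 − 0.0972 = 0.0868

8.7 percentage points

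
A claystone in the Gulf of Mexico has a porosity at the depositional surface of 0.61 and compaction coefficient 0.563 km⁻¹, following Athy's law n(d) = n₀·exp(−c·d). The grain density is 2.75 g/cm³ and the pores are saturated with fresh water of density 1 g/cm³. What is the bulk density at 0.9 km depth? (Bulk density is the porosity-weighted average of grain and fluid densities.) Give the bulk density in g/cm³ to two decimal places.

2.11 g/cm³

Porosity at depth: n = 0.61·exp(−0.563×0.9) = 0.61×0.6025 = 0.3675
Bulk density: ρ_b = (1−n)ρ_g + n·ρ_f = 0.6325×2.75 + 0.3675×1
       = 1.739 + 0.368 = 2.107 g/cm³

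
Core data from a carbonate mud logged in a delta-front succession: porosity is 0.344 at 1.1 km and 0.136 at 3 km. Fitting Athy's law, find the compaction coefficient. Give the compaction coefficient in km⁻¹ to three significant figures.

Athy: phi(d) = phi₀ e^(−cd) ⇒ phi₁/phi₂ = e^{c(d₂−d₁)} ⇒ c = ln(phi₁/phi₂)/(d₂−d₁)
c = ln(0.344/0.136) / (3 − 1.1) = ln(2.529) / 1.9 = 0.9280 / 1.9 = 0.4884 km⁻¹

0.488 km⁻¹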